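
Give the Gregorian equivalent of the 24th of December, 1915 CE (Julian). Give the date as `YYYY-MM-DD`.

At this point the Julian calendar is 13 days behind the Gregorian.
24 December 1915 Julian + 13 days → 6 January 1916 Gregorian.

1916-01-06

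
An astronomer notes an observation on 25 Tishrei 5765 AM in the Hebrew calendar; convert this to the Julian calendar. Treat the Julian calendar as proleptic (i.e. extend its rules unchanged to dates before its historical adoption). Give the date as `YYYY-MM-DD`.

2004-09-27

Both dates share Julian Day Number 2453289; in the Julian calendar that is 27 September 2004 CE.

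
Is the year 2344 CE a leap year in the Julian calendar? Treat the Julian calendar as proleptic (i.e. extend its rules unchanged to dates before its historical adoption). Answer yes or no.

2344 mod 4 = 0, so it is a leap year in the Julian calendar.

yes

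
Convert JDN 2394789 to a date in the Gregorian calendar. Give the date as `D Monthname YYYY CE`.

Counting from JDN 2299161 = 15 Oct 1582 gives an offset of 95628 days.

10 August 1844 CE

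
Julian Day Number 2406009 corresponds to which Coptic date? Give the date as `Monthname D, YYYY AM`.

Parmouti 23, 1591 AM

The Gregorian equivalent of JDN 2406009 is 30 April 1875.
In the Coptic calendar that day is Parmouti 23, 1591 AM.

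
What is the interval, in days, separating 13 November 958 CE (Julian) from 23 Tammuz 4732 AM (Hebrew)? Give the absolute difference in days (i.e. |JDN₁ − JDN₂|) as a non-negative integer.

First date → JDN 2071284; second date → JDN 2076270.
The interval is |2071284 − 2076270| = 4986 days.

4986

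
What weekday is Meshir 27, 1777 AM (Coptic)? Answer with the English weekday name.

In the Gregorian calendar this is 6 March 2061 (JDN 2473890).
2473890 ≡ 6 (mod 7); counting from Monday = 0 gives Sunday.

Sunday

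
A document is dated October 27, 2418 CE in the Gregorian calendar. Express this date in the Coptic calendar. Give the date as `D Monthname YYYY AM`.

Julian Day Number of the source date = 2604516.
Converting JDN 2604516 to the Coptic calendar gives 14 Paopi 2135 AM.

14 Paopi 2135 AM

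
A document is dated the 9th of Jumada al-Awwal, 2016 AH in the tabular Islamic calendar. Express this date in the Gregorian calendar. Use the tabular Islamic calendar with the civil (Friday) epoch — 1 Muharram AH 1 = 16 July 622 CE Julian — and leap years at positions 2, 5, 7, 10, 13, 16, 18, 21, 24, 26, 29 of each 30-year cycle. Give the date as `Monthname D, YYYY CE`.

November 21, 2577 CE

Julian Day Number of the source date = 2662615.
Converting JDN 2662615 to the Gregorian calendar gives 21 November 2577 CE.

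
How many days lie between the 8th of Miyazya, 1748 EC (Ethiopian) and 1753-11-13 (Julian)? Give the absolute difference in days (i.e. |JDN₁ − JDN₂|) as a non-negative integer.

First date → JDN 2362530; second date → JDN 2361658.
The interval is |2362530 − 2361658| = 872 days.

872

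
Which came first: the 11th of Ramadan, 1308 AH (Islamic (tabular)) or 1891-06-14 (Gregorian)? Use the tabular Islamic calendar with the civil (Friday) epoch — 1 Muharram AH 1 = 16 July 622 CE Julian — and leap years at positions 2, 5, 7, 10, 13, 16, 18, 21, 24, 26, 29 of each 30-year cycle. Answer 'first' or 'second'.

first

First date → JDN 2411843; second date → JDN 2411898.
JDN 2411843 < JDN 2411898, so the first date is earlier.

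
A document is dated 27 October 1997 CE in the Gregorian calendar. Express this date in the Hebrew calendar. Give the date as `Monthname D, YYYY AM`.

Both dates share Julian Day Number 2450749; in the Hebrew calendar that is 26 Tishrei 5758 AM.

Tishrei 26, 5758 AM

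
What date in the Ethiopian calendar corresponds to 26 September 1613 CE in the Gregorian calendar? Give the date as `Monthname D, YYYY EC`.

Julian Day Number of the source date = 2310465.
Converting JDN 2310465 to the Ethiopian calendar gives 19 Meskerem 1606 EC.

Meskerem 19, 1606 EC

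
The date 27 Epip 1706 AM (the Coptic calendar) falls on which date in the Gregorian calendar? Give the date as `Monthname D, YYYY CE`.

August 3, 1990 CE

Julian Day Number of the source date = 2448107.
Converting JDN 2448107 to the Gregorian calendar gives 3 August 1990 CE.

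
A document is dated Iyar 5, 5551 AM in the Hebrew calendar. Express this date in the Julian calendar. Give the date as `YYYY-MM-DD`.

The source date corresponds to 9 May 1791 in the Gregorian calendar (JDN 2375338).
That day falls on 28 April 1791 CE in the Julian calendar.

1791-04-28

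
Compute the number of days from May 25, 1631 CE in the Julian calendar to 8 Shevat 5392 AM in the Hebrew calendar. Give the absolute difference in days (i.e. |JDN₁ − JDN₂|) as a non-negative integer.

JDN of the first date = 2316925.
JDN of the second date = 2317166.
|2317166 − 2316925| = 241.

241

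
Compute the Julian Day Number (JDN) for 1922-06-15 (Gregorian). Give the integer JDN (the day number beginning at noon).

JDN 2299161 is 15 October 1582 CE (Gregorian); the target day is +124060 days from there, so JDN = 2423221.

2423221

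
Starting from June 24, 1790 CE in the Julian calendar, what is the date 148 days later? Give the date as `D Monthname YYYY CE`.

19 November 1790 CE

The starting date is JDN 2375030; 2375030 + 148 = 2375178.
JDN 2375178 corresponds to 19 November 1790 CE.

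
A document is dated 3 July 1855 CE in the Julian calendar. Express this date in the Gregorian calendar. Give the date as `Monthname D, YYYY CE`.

July 15, 1855 CE

The Julian–Gregorian offset here is 12 days (Julian trailing).
3 July 1855 Julian + 12 days → 15 July 1855 Gregorian.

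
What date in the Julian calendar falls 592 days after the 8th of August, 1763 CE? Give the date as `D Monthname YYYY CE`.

JDN of the 8th of August, 1763 CE = 2365213.
2365213 + 592 = 2365805.
JDN 2365805 in the Julian calendar is 22 March 1765 CE.

22 March 1765 CE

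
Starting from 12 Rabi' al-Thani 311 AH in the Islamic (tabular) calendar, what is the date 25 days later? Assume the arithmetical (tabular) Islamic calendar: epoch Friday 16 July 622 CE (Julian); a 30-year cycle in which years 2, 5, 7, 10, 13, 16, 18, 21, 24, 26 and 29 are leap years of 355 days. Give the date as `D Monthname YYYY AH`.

8 Jumada al-Awwal 311 AH

The starting date is JDN 2058394; 2058394 + 25 = 2058419.
JDN 2058419 corresponds to 8 Jumada al-Awwal 311 AH.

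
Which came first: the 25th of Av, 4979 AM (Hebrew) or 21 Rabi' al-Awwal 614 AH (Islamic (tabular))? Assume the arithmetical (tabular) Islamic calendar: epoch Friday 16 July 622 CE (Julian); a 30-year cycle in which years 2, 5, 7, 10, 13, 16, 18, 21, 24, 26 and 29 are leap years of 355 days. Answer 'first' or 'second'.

Converting both to JDN: 2166517 vs 2165746; the smaller is the second.

second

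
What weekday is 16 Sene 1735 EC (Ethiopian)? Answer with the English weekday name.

This is JDN 2357849 (21 June 1743 Gregorian).
JDN 2357849 mod 7 = 4, and JDN 0 was a Monday, so this is a Friday.

Friday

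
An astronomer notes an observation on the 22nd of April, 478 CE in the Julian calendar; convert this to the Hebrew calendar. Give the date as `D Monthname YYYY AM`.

Both dates share Julian Day Number 1895759; in the Hebrew calendar that is 3 Iyar 4238 AM.

3 Iyar 4238 AM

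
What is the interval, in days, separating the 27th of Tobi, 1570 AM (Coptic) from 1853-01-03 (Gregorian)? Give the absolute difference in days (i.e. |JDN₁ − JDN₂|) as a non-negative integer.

First date → JDN 2398253; second date → JDN 2397857.
The interval is |2398253 − 2397857| = 396 days.

396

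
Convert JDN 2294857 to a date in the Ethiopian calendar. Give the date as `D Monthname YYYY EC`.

The proleptic Gregorian equivalent of JDN 2294857 is 2 January 1571.
In the Ethiopian calendar that day is 27 Tahsas 1563 EC.

27 Tahsas 1563 EC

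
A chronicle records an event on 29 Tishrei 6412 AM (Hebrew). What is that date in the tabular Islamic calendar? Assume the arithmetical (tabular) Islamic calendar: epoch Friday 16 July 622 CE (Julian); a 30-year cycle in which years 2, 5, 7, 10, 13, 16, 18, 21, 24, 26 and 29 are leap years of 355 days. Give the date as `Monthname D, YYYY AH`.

Rajab 28, 2092 AH

Julian Day Number of the source date = 2689625.
Converting JDN 2689625 to the tabular Islamic calendar gives 28 Rajab 2092 AH.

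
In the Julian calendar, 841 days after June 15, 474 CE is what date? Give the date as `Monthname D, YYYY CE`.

October 3, 476 CE

The starting date is JDN 1894352; 1894352 + 841 = 1895193.
JDN 1895193 corresponds to October 3, 476 CE.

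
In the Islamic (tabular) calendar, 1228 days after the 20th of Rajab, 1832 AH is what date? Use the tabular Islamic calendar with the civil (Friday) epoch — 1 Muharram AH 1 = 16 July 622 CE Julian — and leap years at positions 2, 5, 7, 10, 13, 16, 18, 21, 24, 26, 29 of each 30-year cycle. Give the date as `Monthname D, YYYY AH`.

The starting date is JDN 2597481; 2597481 + 1228 = 2598709.
JDN 2598709 corresponds to Muharram 7, 1836 AH.

Muharram 7, 1836 AH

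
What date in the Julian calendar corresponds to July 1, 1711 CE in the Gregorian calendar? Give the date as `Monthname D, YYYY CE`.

For dates in this range the Gregorian date is 11 days ahead of the Julian.
1 July 1711 Gregorian − 11 days → 20 June 1711 Julian.

June 20, 1711 CE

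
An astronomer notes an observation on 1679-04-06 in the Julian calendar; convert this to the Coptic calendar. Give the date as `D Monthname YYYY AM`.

11 Parmouti 1395 AM

The source date corresponds to 16 April 1679 in the Gregorian calendar (JDN 2334408).
That day falls on 11 Parmouti 1395 AM in the Coptic calendar.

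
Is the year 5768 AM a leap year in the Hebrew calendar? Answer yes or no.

yes

Hebrew year 5768 is year 11 of its 19-year Metonic cycle; leap years are at positions 3, 6, 8, 11, 14, 17, 19, so it is a leap year (13 months).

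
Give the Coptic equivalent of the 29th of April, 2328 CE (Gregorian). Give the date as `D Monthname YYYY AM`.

Julian Day Number of the source date = 2571463.
Converting JDN 2571463 to the Coptic calendar gives 18 Parmouti 2044 AM.

18 Parmouti 2044 AM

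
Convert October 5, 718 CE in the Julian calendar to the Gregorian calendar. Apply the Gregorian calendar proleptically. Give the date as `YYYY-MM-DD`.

The Julian–Gregorian offset here is 4 days (Julian trailing).
5 October 718 Julian + 4 days → 9 October 718 Gregorian.

0718-10-09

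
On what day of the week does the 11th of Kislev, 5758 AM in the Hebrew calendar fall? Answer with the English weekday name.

This is JDN 2450793 (10 December 1997 Gregorian).
Since JDN mod 7 = 2 (0 = Monday), the day is Wednesday.

Wednesday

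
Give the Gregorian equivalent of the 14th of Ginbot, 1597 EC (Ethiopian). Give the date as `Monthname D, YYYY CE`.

May 19, 1605 CE

Julian Day Number of the source date = 2307413.
Converting JDN 2307413 to the Gregorian calendar gives 19 May 1605 CE.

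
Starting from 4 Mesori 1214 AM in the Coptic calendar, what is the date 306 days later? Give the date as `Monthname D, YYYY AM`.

The starting date is JDN 2268411; 2268411 + 306 = 2268717.
JDN 2268717 corresponds to Paoni 5, 1215 AM.

Paoni 5, 1215 AM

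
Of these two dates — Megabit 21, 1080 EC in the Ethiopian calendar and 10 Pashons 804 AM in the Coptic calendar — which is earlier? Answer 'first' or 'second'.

Converting both to JDN: 2118526 vs 2118575; the smaller is the first.

first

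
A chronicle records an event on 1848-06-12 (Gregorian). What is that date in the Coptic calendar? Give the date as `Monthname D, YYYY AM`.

Both dates share Julian Day Number 2396191; in the Coptic calendar that is 6 Paoni 1564 AM.

Paoni 6, 1564 AM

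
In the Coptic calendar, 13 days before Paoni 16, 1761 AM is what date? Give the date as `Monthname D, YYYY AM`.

Paoni 3, 1761 AM

Counting 13 days back from JDN 2468155 reaches JDN 2468142, which is Paoni 3, 1761 AM.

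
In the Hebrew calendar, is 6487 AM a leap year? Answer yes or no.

yes

Hebrew year 6487 is year 8 of its 19-year Metonic cycle; leap years are at positions 3, 6, 8, 11, 14, 17, 19, so it is a leap year (13 months).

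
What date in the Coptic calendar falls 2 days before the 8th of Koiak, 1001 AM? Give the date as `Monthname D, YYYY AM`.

Counting 2 days back from JDN 2190377 reaches JDN 2190375, which is Koiak 6, 1001 AM.

Koiak 6, 1001 AM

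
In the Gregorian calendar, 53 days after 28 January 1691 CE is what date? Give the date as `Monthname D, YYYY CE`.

Counting 53 days forward from JDN 2338713 reaches JDN 2338766, which is March 22, 1691 CE.

March 22, 1691 CE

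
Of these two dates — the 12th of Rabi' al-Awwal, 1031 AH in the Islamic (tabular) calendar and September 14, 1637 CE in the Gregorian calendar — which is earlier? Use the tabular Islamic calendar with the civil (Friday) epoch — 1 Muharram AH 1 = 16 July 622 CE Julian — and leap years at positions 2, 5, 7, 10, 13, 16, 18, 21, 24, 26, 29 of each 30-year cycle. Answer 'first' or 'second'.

first

First date → JDN 2313508; second date → JDN 2319219.
JDN 2313508 < JDN 2319219, so the first date is earlier.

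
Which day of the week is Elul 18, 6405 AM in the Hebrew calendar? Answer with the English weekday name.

Monday

This is JDN 2687370 (1 September 2645 Gregorian).
JDN 2687370 mod 7 = 0, and JDN 0 was a Monday, so this is a Monday.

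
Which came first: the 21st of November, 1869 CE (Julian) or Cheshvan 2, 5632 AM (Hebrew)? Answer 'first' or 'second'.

The two dates have Julian Day Numbers 2404035 and 2404718 respectively.
Since 2404035 < 2404718, the first date comes first.

first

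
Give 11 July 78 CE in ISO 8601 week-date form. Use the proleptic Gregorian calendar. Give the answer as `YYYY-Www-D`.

The weekday is Monday (ISO weekday 1).
That Monday belongs to ISO week 28 of ISO year 78.

0078-W28-1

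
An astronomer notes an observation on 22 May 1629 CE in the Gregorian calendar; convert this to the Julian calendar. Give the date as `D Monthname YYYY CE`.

12 May 1629 CE

For dates in this range the Gregorian date is 10 days ahead of the Julian.
22 May 1629 Gregorian − 10 days → 12 May 1629 Julian.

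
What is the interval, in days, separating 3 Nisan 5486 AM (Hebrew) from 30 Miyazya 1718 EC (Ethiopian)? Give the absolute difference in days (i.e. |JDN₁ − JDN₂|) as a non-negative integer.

First date → JDN 2351562; second date → JDN 2351594.
The interval is |2351562 − 2351594| = 32 days.

32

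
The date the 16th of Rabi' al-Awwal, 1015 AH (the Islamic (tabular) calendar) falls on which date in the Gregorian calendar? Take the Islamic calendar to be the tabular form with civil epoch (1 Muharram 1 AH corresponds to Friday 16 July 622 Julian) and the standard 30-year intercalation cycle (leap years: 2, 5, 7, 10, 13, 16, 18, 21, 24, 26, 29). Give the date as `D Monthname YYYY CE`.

22 July 1606 CE

Julian Day Number of the source date = 2307842.
Converting JDN 2307842 to the Gregorian calendar gives 22 July 1606 CE.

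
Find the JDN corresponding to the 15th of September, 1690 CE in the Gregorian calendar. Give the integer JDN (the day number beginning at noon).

JDN 2400001 is 17 November 1858 CE (Gregorian), MJD 0; the target day is −61423 days from there, so JDN = 2338578.

2338578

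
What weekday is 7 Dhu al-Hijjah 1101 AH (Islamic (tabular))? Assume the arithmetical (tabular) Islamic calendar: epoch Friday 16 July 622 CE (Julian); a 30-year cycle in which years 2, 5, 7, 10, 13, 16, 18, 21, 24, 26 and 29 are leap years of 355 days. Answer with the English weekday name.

This is JDN 2338574 (11 September 1690 Gregorian).
JDN 2338574 mod 7 = 0, and JDN 0 was a Monday, so this is a Monday.

Monday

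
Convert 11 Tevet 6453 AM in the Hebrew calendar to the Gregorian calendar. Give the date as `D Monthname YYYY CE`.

11 January 2693 CE

Julian Day Number of the source date = 2704669.
Converting JDN 2704669 to the Gregorian calendar gives 11 January 2693 CE.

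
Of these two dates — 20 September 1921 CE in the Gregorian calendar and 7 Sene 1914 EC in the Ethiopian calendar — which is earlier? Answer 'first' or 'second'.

Converting both to JDN: 2422953 vs 2423220; the smaller is the first.

first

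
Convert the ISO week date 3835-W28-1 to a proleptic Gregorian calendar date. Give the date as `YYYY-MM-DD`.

3835-07-06

ISO week 1 of 3835 is the week containing the first Thursday of 3835.
Week 28, day 1 (Monday) lands on 3835-07-06.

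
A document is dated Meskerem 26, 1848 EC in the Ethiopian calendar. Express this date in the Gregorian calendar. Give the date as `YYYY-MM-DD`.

Both dates share Julian Day Number 2398863; in the Gregorian calendar that is 6 October 1855 CE.

1855-10-06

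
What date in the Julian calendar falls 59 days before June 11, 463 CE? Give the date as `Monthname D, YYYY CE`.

Counting 59 days back from JDN 1890330 reaches JDN 1890271, which is April 13, 463 CE.

April 13, 463 CE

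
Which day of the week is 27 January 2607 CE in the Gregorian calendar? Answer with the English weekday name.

Tuesday

Since JDN mod 7 = 1 (0 = Monday), the day is Tuesday.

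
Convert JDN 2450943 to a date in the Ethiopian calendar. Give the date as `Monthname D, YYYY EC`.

Ginbot 1, 1990 EC

JDN 2450943 is 9 May 1998 in the Gregorian calendar.
In the Ethiopian calendar that day is Ginbot 1, 1990 EC.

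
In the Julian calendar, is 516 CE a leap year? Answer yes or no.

516 mod 4 = 0, so it is a leap year in the Julian calendar.

yes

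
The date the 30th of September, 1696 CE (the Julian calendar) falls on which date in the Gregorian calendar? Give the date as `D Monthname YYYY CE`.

10 October 1696 CE

At this point the Julian calendar is 10 days behind the Gregorian.
30 September 1696 Julian + 10 days → 10 October 1696 Gregorian.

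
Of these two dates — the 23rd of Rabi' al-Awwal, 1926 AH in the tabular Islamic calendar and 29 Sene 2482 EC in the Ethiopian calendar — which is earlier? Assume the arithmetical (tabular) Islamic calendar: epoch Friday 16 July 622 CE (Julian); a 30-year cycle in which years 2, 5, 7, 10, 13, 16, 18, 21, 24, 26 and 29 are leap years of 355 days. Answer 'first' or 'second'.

Converting both to JDN: 2630677 vs 2630704; the smaller is the first.

first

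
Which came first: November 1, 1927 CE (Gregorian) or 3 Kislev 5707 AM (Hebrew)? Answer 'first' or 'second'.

The two dates have Julian Day Numbers 2425186 and 2432151 respectively.
Since 2425186 < 2432151, the first date comes first.

first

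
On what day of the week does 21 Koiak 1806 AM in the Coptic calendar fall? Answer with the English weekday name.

Friday

Equivalently 30 December 2089 Gregorian, JDN 2484416.
Since JDN mod 7 = 4 (0 = Monday), the day is Friday.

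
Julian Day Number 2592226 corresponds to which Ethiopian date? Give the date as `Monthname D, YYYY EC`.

Yekatit 22, 2377 EC

The Gregorian equivalent of JDN 2592226 is 4 March 2385.
In the Ethiopian calendar that day is Yekatit 22, 2377 EC.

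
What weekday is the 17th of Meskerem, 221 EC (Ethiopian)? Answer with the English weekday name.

Sunday

In the proleptic Gregorian calendar this is 14 September 228 (JDN 1804592).
Since JDN mod 7 = 6 (0 = Monday), the day is Sunday.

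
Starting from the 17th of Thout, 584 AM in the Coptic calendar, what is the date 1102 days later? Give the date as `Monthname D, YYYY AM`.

Counting 1102 days forward from JDN 2037987 reaches JDN 2039089, which is Thout 24, 587 AM.

Thout 24, 587 AM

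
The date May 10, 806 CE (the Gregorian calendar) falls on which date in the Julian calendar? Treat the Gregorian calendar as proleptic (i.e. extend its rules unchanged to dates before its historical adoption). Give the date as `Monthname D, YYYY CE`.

For dates in this range the Gregorian date is 4 days ahead of the Julian.
10 May 806 Gregorian − 4 days → 6 May 806 Julian.

May 6, 806 CE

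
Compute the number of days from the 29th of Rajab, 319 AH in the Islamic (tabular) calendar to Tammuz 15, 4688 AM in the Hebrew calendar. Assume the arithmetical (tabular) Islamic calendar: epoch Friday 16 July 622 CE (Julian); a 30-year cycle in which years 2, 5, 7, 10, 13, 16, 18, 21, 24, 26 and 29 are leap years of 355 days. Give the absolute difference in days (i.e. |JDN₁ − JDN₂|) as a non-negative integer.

JDN of the first date = 2061334.
JDN of the second date = 2060197.
|2060197 − 2061334| = 1137.

1137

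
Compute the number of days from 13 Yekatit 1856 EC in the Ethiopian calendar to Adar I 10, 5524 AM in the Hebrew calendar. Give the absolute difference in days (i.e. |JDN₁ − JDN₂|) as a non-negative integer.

36531

JDN of the first date = 2401922.
JDN of the second date = 2365391.
|2365391 − 2401922| = 36531.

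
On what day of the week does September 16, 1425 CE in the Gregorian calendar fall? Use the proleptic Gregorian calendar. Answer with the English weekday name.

Friday

2241789 ≡ 4 (mod 7); counting from Monday = 0 gives Friday.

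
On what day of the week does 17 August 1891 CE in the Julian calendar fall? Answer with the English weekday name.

Saturday

In the Gregorian calendar this is 29 August 1891 (JDN 2411974).
JDN 2411974 mod 7 = 5, and JDN 0 was a Monday, so this is a Saturday.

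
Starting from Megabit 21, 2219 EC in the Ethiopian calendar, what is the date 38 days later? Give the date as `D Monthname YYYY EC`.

JDN of Megabit 21, 2219 EC = 2534545.
2534545 + 38 = 2534583.
JDN 2534583 in the Ethiopian calendar is 29 Miyazya 2219 EC.

29 Miyazya 2219 EC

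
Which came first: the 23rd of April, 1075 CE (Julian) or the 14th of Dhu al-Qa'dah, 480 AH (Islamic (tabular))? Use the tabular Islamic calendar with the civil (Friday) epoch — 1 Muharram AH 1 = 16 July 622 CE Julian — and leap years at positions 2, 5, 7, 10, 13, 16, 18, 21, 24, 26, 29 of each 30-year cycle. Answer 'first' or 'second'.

Converting both to JDN: 2113814 vs 2118490; the smaller is the first.

first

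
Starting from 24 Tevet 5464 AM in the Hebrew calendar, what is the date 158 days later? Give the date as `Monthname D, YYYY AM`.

Sivan 5, 5464 AM

JDN of 24 Tevet 5464 AM = 2343433.
2343433 + 158 = 2343591.
JDN 2343591 in the Hebrew calendar is Sivan 5, 5464 AM.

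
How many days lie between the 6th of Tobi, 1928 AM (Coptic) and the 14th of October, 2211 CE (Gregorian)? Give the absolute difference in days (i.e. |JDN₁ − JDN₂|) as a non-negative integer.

JDN of the first date = 2528992.
JDN of the second date = 2528897.
|2528897 − 2528992| = 95.

95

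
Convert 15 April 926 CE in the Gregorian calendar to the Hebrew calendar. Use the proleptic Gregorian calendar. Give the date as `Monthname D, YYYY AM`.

Nisan 24, 4686 AM

Both dates share Julian Day Number 2059379; in the Hebrew calendar that is 24 Nisan 4686 AM.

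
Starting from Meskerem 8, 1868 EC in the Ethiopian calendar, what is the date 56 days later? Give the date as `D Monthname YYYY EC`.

Counting 56 days forward from JDN 2406150 reaches JDN 2406206, which is 4 Hidar 1868 EC.

4 Hidar 1868 EC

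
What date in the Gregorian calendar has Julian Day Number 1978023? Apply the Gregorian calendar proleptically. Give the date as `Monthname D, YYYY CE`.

Counting from JDN 2299161 = 15 Oct 1582 gives an offset of -321138 days.

July 18, 703 CE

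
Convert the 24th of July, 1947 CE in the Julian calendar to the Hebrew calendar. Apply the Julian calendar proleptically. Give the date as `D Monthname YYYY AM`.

20 Av 5707 AM

The source date corresponds to 6 August 1947 in the Gregorian calendar (JDN 2432404).
That day falls on 20 Av 5707 AM in the Hebrew calendar.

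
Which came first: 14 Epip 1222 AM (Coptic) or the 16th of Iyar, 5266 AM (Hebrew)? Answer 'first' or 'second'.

First date → JDN 2271313; second date → JDN 2271254.
JDN 2271254 < JDN 2271313, so the second date is earlier.

second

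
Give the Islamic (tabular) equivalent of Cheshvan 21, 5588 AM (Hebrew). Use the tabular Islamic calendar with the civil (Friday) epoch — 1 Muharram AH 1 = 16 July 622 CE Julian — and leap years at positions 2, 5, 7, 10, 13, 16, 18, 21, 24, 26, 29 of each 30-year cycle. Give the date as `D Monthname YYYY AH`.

Julian Day Number of the source date = 2388672.
Converting JDN 2388672 to the tabular Islamic calendar gives 21 Rabi' al-Thani 1243 AH.

21 Rabi' al-Thani 1243 AH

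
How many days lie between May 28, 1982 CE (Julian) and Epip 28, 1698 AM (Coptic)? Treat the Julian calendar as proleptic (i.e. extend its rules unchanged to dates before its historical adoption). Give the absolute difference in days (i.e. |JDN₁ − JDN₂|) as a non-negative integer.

JDN of the first date = 2445131.
JDN of the second date = 2445186.
|2445186 − 2445131| = 55.

55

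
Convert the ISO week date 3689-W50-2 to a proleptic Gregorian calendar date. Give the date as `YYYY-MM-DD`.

ISO week 1 of 3689 is the week containing the first Thursday of 3689.
Week 50, day 2 (Tuesday) lands on 3689-12-13.

3689-12-13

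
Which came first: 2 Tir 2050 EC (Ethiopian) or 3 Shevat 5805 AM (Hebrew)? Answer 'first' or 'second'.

second

First date → JDN 2472739; second date → JDN 2468002.
JDN 2468002 < JDN 2472739, so the second date is earlier.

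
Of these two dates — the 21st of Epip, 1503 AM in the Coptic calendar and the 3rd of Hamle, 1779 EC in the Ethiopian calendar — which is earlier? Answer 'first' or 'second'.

The two dates have Julian Day Numbers 2373955 and 2373937 respectively.
Since 2373937 < 2373955, the second date comes first.

second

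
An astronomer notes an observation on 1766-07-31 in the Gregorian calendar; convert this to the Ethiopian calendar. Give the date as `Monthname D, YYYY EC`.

Both dates share Julian Day Number 2366290; in the Ethiopian calendar that is 26 Hamle 1758 EC.

Hamle 26, 1758 EC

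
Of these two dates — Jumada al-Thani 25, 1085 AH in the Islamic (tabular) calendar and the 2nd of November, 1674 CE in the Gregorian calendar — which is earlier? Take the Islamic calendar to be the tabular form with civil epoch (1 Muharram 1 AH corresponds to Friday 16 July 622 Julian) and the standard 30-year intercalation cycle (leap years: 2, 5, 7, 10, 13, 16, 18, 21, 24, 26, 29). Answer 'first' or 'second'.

first

Converting both to JDN: 2332745 vs 2332782; the smaller is the first.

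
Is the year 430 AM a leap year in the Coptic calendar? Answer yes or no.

430 mod 4 = 2; in the Coptic calendar a year is leap when year mod 4 = 3, so it is a common year.

no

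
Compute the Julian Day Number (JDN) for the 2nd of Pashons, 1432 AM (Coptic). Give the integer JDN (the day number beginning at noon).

In the Gregorian calendar the same day is 8 May 1716.
JDN 2451545 is 1 January 2000 CE (Gregorian); the target day is −103601 days from there, so JDN = 2347944.

2347944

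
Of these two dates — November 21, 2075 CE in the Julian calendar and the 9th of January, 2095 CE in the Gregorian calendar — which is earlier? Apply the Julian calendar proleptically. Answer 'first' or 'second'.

first

Converting both to JDN: 2479276 vs 2486252; the smaller is the first.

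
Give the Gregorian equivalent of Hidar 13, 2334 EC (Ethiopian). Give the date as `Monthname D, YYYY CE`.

November 25, 2341 CE

Julian Day Number of the source date = 2576421.
Converting JDN 2576421 to the Gregorian calendar gives 25 November 2341 CE.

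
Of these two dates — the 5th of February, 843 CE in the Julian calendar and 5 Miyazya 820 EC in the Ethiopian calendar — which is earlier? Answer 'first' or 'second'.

The two dates have Julian Day Numbers 2028999 and 2023575 respectively.
Since 2023575 < 2028999, the second date comes first.

second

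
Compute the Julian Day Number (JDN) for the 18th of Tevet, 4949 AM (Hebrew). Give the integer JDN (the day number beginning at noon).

2155349

Equivalently 16 January 1189 (proleptic Gregorian).
JDN 2299161 is 15 October 1582 CE (Gregorian); the target day is −143812 days from there, so JDN = 2155349.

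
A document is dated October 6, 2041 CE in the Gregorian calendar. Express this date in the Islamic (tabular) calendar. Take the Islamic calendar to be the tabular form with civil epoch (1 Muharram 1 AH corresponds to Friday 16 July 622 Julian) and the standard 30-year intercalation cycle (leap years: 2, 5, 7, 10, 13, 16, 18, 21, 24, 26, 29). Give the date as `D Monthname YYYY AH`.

Julian Day Number of the source date = 2466799.
Converting JDN 2466799 to the tabular Islamic calendar gives 10 Shawwal 1463 AH.

10 Shawwal 1463 AH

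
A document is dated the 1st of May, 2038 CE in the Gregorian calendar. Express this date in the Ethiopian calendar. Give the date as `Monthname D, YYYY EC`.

Both dates share Julian Day Number 2465545; in the Ethiopian calendar that is 23 Miyazya 2030 EC.

Miyazya 23, 2030 EC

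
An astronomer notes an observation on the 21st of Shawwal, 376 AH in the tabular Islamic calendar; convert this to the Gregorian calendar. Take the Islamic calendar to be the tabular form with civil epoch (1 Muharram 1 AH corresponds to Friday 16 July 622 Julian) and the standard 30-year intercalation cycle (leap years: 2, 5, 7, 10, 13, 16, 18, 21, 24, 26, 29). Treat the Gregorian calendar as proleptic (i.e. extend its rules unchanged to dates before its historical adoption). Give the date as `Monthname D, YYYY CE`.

Julian Day Number of the source date = 2081613.
Converting JDN 2081613 to the Gregorian calendar gives 28 February 987 CE.

February 28, 987 CE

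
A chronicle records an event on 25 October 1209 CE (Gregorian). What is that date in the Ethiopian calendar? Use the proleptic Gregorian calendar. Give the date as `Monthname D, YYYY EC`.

Julian Day Number of the source date = 2162936.
Converting JDN 2162936 to the Ethiopian calendar gives 21 Tikimt 1202 EC.

Tikimt 21, 1202 EC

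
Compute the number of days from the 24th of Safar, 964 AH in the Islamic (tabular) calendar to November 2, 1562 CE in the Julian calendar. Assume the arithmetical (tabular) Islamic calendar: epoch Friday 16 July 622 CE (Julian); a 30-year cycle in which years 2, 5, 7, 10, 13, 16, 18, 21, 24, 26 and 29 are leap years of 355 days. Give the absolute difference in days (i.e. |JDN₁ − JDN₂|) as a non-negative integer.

2136

First date → JDN 2289748; second date → JDN 2291884.
The interval is |2289748 − 2291884| = 2136 days.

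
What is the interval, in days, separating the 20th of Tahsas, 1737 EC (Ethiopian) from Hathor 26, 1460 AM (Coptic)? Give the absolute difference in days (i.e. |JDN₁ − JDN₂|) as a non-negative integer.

First date → JDN 2358404; second date → JDN 2358015.
The interval is |2358404 − 2358015| = 389 days.

389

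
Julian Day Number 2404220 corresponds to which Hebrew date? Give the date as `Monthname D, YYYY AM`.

Sivan 7, 5630 AM

JDN 2404220 is 6 June 1870 in the Gregorian calendar.
In the Hebrew calendar that day is Sivan 7, 5630 AM.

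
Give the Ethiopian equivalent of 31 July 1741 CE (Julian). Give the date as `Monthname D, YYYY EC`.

Both dates share Julian Day Number 2357170; in the Ethiopian calendar that is 7 Nehase 1733 EC.

Nehase 7, 1733 EC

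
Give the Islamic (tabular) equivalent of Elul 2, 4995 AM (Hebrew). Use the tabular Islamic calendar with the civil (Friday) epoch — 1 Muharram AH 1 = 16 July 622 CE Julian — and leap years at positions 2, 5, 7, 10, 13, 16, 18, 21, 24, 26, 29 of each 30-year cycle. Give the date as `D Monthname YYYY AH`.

2 Dhu al-Hijjah 632 AH

Both dates share Julian Day Number 2172371; in the tabular Islamic calendar that is 2 Dhu al-Hijjah 632 AH.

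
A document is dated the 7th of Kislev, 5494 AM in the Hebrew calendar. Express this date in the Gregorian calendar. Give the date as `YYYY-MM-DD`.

1733-11-14

Both dates share Julian Day Number 2354343; in the Gregorian calendar that is 14 November 1733 CE.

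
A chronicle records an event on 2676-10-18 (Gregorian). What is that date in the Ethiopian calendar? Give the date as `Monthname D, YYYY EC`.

Tikimt 3, 2669 EC

Both dates share Julian Day Number 2698740; in the Ethiopian calendar that is 3 Tikimt 2669 EC.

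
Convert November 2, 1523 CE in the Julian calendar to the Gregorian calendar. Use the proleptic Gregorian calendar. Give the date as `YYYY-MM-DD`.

1523-11-12

For dates in this range the Gregorian date is 10 days ahead of the Julian.
2 November 1523 Julian + 10 days → 12 November 1523 Gregorian.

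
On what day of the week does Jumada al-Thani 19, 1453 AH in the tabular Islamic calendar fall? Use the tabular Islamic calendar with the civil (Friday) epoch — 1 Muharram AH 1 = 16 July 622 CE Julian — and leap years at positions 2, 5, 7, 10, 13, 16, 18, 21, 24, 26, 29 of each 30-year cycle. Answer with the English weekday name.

In the Gregorian calendar this is 6 October 2031 (JDN 2463146).
JDN 2463146 mod 7 = 0, and JDN 0 was a Monday, so this is a Monday.

Monday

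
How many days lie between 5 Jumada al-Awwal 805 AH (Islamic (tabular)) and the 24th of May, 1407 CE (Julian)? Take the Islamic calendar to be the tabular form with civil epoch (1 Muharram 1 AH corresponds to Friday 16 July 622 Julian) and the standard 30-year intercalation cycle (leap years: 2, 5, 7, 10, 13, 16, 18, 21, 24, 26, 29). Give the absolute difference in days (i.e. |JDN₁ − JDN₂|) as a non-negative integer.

1635

JDN of the first date = 2233473.
JDN of the second date = 2235108.
|2235108 − 2233473| = 1635.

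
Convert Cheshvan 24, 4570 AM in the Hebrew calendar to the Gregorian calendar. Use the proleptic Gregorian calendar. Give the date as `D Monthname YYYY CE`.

Both dates share Julian Day Number 2016854; in the Gregorian calendar that is 9 November 809 CE.

9 November 809 CE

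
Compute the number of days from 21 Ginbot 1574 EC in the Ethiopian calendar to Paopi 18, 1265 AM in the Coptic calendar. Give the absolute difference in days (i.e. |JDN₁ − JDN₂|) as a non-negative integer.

JDN of the first date = 2299019.
JDN of the second date = 2286753.
|2286753 − 2299019| = 12266.

12266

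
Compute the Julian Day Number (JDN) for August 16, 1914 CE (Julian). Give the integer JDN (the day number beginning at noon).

2420374

In the Gregorian calendar the same day is 29 August 1914.
JDN 2299161 is 15 October 1582 CE (Gregorian); the target day is +121213 days from there, so JDN = 2420374.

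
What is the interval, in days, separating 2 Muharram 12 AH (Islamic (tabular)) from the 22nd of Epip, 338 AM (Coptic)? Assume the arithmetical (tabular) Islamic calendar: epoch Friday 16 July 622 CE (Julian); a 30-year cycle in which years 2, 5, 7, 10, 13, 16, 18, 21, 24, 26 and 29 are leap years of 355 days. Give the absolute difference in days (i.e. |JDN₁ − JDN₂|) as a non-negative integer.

First date → JDN 1952339; second date → JDN 1948440.
The interval is |1952339 − 1948440| = 3899 days.

3899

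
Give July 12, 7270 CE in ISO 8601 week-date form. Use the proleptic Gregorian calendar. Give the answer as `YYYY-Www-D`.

The weekday is Saturday (ISO weekday 6).
That Saturday belongs to ISO week 28 of ISO year 7270.

7270-W28-6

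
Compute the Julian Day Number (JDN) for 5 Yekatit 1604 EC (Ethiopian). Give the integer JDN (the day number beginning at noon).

2309871

In the Gregorian calendar the same day is 10 February 1612.
JDN 2299161 is 15 October 1582 CE (Gregorian); the target day is +10710 days from there, so JDN = 2309871.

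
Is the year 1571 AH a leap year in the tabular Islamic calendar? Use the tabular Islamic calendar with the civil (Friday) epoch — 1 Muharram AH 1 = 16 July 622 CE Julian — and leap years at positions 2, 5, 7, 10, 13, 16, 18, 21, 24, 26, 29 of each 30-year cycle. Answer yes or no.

Year 1571 AH is year 11 of its 30-year cycle; leap positions are 2, 5, 7, 10, 13, 16, 18, 21, 24, 26, 29, so it is a common year (354 days).

no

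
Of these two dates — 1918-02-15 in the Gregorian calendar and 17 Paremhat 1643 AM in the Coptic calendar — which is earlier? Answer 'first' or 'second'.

first

First date → JDN 2421640; second date → JDN 2424966.
JDN 2421640 < JDN 2424966, so the first date is earlier.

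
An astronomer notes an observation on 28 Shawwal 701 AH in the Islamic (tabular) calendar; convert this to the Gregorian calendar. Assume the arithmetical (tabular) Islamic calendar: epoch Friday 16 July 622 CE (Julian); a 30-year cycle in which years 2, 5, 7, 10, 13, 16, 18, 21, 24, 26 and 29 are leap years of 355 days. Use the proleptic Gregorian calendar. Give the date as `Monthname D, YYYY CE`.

July 4, 1302 CE

Both dates share Julian Day Number 2196790; in the Gregorian calendar that is 4 July 1302 CE.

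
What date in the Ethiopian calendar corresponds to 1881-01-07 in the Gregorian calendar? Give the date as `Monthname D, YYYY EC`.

Both dates share Julian Day Number 2408088; in the Ethiopian calendar that is 30 Tahsas 1873 EC.

Tahsas 30, 1873 EC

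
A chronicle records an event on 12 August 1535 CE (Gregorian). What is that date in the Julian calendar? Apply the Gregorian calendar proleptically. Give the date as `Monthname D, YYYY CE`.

The Julian–Gregorian offset here is 10 days (Julian trailing).
12 August 1535 Gregorian − 10 days → 2 August 1535 Julian.

August 2, 1535 CE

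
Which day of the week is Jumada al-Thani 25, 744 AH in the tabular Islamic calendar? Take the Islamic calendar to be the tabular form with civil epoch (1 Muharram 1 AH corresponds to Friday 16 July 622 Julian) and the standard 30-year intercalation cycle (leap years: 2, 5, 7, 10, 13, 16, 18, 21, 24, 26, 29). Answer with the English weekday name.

Friday

In the proleptic Gregorian calendar this is 22 November 1343 (JDN 2211906).
Since JDN mod 7 = 4 (0 = Monday), the day is Friday.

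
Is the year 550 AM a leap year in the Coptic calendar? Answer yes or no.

no

550 mod 4 = 2; in the Coptic calendar a year is leap when year mod 4 = 3, so it is a common year.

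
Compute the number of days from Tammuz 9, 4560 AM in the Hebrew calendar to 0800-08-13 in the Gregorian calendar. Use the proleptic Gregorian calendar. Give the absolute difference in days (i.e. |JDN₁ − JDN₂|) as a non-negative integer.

First date → JDN 2013445; second date → JDN 2013479.
The interval is |2013445 − 2013479| = 34 days.

34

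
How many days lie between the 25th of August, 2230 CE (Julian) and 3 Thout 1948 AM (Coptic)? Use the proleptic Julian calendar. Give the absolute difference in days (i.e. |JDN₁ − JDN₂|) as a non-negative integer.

372

JDN of the first date = 2535802.
JDN of the second date = 2536174.
|2536174 − 2535802| = 372.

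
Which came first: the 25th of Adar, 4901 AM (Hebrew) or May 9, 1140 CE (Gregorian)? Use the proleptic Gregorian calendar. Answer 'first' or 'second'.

second

The two dates have Julian Day Numbers 2137873 and 2137565 respectively.
Since 2137565 < 2137873, the second date comes first.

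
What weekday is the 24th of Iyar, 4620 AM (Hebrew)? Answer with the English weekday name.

Saturday

In the proleptic Gregorian calendar this is 22 May 860 (JDN 2035311).
Since JDN mod 7 = 5 (0 = Monday), the day is Saturday.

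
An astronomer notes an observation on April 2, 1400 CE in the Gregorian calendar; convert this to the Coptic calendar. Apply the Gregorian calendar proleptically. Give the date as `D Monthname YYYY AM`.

Both dates share Julian Day Number 2232491; in the Coptic calendar that is 28 Paremhat 1116 AM.

28 Paremhat 1116 AM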